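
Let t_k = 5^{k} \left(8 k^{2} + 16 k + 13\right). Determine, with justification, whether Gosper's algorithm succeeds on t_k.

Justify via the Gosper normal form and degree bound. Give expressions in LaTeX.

Ratio r(k) = 5*(8*k**2 + 32*k + 37)/(8*k**2 + 16*k + 13).
Factor: A=5; B=1; C=k**2 + 2*k + 13/8.
Key eq: (5)·f(k+1) = (1)·f(k) + (k**2 + 2*k + 13/8).
Bound: deg f ≤ 2.
Coefficient equations give f(k) = (2*k**2 - k + 2)/8.
So s_k = (B(k−1)f/C)·t_k = ((2*k**2 - k + 2)/(8*k**2 + 16*k + 13))·t_k = 5**k*(2*k**2 - k + 2).
Check: Δs_k = 5**k*(8*k**2 + 16*k + 13). ✓

Yes. s_k = 5^{k} \left(2 k^{2} - k + 2\right).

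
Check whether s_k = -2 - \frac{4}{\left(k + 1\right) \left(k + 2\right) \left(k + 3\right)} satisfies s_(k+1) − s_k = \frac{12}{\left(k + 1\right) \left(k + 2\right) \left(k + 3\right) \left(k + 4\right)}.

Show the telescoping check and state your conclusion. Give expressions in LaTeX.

Valid — Δs_k = t_k.

s_(k+1) = -2 - 4/((k + 2)*(k + 3)*(k + 4))
s_(k+1) − s_k = 12/((k + 1)*(k + 2)*(k + 3)*(k + 4))
(s_(k+1) − s_k) − t_k = 0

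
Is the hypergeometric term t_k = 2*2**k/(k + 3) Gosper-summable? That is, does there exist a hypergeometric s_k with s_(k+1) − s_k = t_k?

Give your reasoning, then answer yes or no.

No; the degree bound rules out any f.

r(k) = 2*(k + 3)/(k + 4) after simplifying.
So A=2*k + 6 and B=k + 4, with C=1.
f must satisfy (2*k + 6)·f(k+1) − (k + 3)·f(k) = 1.
Degrees (1,1,0) ⇒ d ≤ -1.
Negative degree bound (-1): no f exists, t_k not Gosper-summable.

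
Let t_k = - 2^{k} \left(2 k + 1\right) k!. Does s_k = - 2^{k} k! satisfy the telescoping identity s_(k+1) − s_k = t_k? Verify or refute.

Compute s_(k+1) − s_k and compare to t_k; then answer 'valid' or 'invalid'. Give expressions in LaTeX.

s_(k+1) = -2**(k + 1)*factorial(k + 1)
s_(k+1) − s_k = -2**k*(2*k + 1)*factorial(k)
(s_(k+1) − s_k) − t_k = 0

Valid — Δs_k = t_k.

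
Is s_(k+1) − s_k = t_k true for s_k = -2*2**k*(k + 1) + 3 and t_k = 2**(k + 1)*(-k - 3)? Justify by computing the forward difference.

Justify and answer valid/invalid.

s_(k+1) = -4*2**k*(k + 2) + 3
s_(k+1) − s_k = 2**(k + 1)*(-k - 3)
(s_(k+1) − s_k) − t_k = 0

valid; difference matches t_k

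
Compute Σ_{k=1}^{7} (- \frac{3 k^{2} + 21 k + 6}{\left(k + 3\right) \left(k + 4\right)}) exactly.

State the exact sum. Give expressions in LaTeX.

Compute t_(k+1)/t_k: get (k + 3)*(7*k + (k + 1)**2 + 9)/((k + 5)*(k**2 + 7*k + 2)).
Take A(k)=k + 3, B(k)=k + 5, C(k)=k**2 + 7*k + 2.
Set up (k + 3)·f(k+1) − (k + 4)·f(k) − (k**2 + 7*k + 2) = 0.
Degrees (1,1,2) ⇒ d ≤ 2.
Solving with deg f ≤ 2: f(k) = k*(3*k - 1)/3.
Get s_k = R·t_k = k*(1 - 3*k)/(k + 3) with R(k) = B(k−1)f(k)/C(k) = k*(k + 4)*(3*k - 1)/(3*(k**2 + 7*k + 2)).
Verify: 3*(-k**2 - 7*k - 2)/(k**2 + 7*k + 12) matches t_k.
Σ_(k=1)^(7) t_k = s_(8) − s_(1) = -184/11 − (-1/2) = -357/22.

Σ = -357/22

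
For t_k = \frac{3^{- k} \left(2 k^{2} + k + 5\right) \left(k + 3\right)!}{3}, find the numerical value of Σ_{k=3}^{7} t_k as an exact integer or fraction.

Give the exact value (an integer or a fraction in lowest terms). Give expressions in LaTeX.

Σ = 6399920/81

r(k) = (k + 4)*(k + 2*(k + 1)**2 + 6)/(3*(2*k**2 + k + 5)) after simplifying.
Gosper form: A/B · C(k+1)/C(k) with A=k/3 + 4/3, B=1, C=k**2 + k/2 + 5/2.
Need (k/3 + 4/3)·f(k+1) − (1)·f(k) = k**2 + k/2 + 5/2.
deg f ≤ 1 (via 1,0,2).
Coefficient equations give f(k) = 3*(2*k - 3)/2.
Certificate R = B(k−1)f/C = 3*(2*k - 3)/(2*k**2 + k + 5) gives s_k = (2*k - 3)*factorial(k + 3)/3**k.
s_(k+1) − s_k = (2*k**2 + k + 5)*factorial(k + 3)/(3*3**k) = t_k.
Sum = s_(8) − s_(3); s_(8) = 6406400/81, s_(3) = 80 ⇒ 6399920/81.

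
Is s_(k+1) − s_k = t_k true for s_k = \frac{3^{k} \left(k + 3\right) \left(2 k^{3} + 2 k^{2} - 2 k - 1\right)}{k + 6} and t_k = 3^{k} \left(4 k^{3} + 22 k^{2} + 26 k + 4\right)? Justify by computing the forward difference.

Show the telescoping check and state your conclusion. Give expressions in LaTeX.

s_(k+1) = 3**(k + 1)*(2*k**4 + 16*k**3 + 40*k**2 + 33*k + 4)/(k + 7)
s_(k+1) − s_k = 3**k*(4*k**5 + 62*k**4 + 348*k**3 + 798*k**2 + 658*k + 93)/(k**2 + 13*k + 42)
(s_(k+1) − s_k) − t_k = 3**(k + 1)*(-4*k**4 - 44*k**3 - 156*k**2 - 162*k - 25)/(k**2 + 13*k + 42)

Invalid: residual \frac{3^{k + 1} \left(- 4 k^{4} - 44 k^{3} - 156 k^{2} - 162 k - 25\right)}{k^{2} + 13 k + 42} ≠ 0.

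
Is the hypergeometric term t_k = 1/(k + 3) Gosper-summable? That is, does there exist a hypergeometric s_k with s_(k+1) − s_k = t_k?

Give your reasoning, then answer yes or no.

No — the linear system for f has no solution.

Ratio r(k) = (k + 3)/(k + 4).
Normal form (A,B,C) = (k + 3, k + 4, 1).
Need (k + 3)·f(k+1) − (k + 3)·f(k) = 1.
Degrees (1,1,0) ⇒ d ≤ 0.
Generic f = c0 gives residual -1; -1 = 0 cannot hold, so t_k is not Gosper-summable.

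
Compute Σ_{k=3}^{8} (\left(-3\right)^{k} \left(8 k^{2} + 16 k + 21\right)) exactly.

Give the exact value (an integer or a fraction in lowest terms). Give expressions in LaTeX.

Σ = 3424194

Step 1: r(k) = 3*(-8*k**2 - 32*k - 45)/(8*k**2 + 16*k + 21).
So A=-3 and B=1, with C=k**2 + 2*k + 21/8.
Set up (-3)·f(k+1) − (1)·f(k) − (k**2 + 2*k + 21/8) = 0.
deg f ≤ 2 (via 0,0,2).
Solving with deg f ≤ 2: f(k) = -(2*k**2 + k + 3)/8.
R(k) = B(k−1)·f(k)/C(k) = -(2*k**2 + k + 3)/(8*k**2 + 16*k + 21); s_k = R·t_k = (-3)**k*(-2*k**2 - k - 3).
Δs = (-3)**k*(8*k**2 + 16*k + 21), as required.
Evaluate s at k=9 and k=3: 3424842 and 648; difference 3424194.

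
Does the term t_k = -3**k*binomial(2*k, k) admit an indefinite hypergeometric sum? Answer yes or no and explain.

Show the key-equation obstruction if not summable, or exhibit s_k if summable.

Ratio r(k) = 6*(2*k + 1)/(k + 1).
Gosper form: A/B · C(k+1)/C(k) with A=12*k + 6, B=k + 1, C=1.
Key eq: (12*k + 6)·f(k+1) = (k)·f(k) + (1).
Degrees (1,1,0) ⇒ d ≤ -1.
Negative degree bound (-1): no f exists, t_k not Gosper-summable.

No — t_k has no hypergeometric antidifference.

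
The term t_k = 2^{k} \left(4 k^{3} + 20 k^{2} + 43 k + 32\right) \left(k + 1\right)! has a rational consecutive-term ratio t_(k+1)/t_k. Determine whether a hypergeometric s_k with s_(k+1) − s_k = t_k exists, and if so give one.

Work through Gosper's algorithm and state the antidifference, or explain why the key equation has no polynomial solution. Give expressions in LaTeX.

Ratio r(k) = 2*(4*k**4 + 40*k**3 + 159*k**2 + 289*k + 198)/(4*k**3 + 20*k**2 + 43*k + 32).
Factor: A=2*k + 4; B=1; C=k**3 + 5*k**2 + 43*k/4 + 8.
Key eq: (2*k + 4)·f(k+1) = (1)·f(k) + (k**3 + 5*k**2 + 43*k/4 + 8).
From deg A=1, deg B=0, deg C=3: d=2.
Match coefficients ⇒ f(k) = (2*k**2 + 3*k + 4)/4.
Certificate R = B(k−1)f/C = (2*k**2 + 3*k + 4)/(4*k**3 + 20*k**2 + 43*k + 32) gives s_k = 2**k*(2*k**2 + 3*k + 4)*factorial(k + 1).
Check: Δs_k = 2**k*(4*k**3 + 20*k**2 + 43*k + 32)*factorial(k + 1). ✓

s_k = 2^{k} \left(2 k^{2} + 3 k + 4\right) \left(k + 1\right)!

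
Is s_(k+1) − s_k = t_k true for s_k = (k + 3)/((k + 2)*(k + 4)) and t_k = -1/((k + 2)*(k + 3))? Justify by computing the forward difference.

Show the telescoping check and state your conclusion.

s_(k+1) = (k + 4)/((k + 3)*(k + 5))
s_(k+1) − s_k = (-k**2 - 7*k - 13)/(k**4 + 14*k**3 + 71*k**2 + 154*k + 120)
(s_(k+1) − s_k) − t_k = (2*k + 7)/(k**4 + 14*k**3 + 71*k**2 + 154*k + 120)

Invalid: residual (2*k + 7)/(k**4 + 14*k**3 + 71*k**2 + 154*k + 120) ≠ 0.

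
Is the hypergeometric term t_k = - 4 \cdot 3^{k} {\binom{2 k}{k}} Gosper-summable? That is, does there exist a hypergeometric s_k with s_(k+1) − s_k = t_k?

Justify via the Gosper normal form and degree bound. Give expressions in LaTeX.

No — negative degree bound, so no certificate f.

The ratio is 6*(2*k + 1)/(k + 1).
A = 12*k + 6, B = k + 1, C = 1.
f must satisfy (12*k + 6)·f(k+1) − (k)·f(k) = 1.
Bound: deg f ≤ -1.
Bound -1 < 0, so the key equation has no polynomial solution.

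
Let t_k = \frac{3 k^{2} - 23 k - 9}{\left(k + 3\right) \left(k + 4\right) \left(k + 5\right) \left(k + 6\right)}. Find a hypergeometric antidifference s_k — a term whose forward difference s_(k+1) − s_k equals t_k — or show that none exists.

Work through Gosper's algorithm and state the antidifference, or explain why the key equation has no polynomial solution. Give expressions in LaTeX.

s_k = \frac{k \left(- k^{2} - 192 k + 13\right)}{60 \left(k + 3\right) \left(k + 4\right) \left(k + 5\right)}

Step 1: r(k) = (k + 3)*(23*k - 3*(k + 1)**2 + 32)/((k + 7)*(-3*k**2 + 23*k + 9)).
So A=k + 3 and B=k + 7, with C=k**2 - 23*k/3 - 3.
Key eq: (k + 3)·f(k+1) = (k + 6)·f(k) + (k**2 - 23*k/3 - 3).
Degrees (1,1,2) ⇒ d ≤ 3.
Solve for f: f(k) = -k*(k**2 + 192*k - 13)/180 (degree 3 ≤ 3).
So s_k = (B(k−1)f/C)·t_k = (-k*(k + 6)*(k**2 + 192*k - 13)/(60*(3*k**2 - 23*k - 9)))·t_k = k*(-k**2 - 192*k + 13)/(60*(k + 3)*(k + 4)*(k + 5)).
s_(k+1) − s_k = (3*k**2 - 23*k - 9)/(k**4 + 18*k**3 + 119*k**2 + 342*k + 360) = t_k.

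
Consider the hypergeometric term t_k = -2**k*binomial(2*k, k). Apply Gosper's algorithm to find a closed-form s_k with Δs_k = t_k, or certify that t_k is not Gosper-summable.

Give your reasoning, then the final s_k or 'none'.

none — t_k is not Gosper-summable

Compute t_(k+1)/t_k: get 4*(2*k + 1)/(k + 1).
Take A(k)=8*k + 4, B(k)=k + 1, C(k)=1.
Set up (8*k + 4)·f(k+1) − (k)·f(k) − (1) = 0.
From deg A=1, deg B=1, deg C=0: d=-1.
deg f ≤ -1 is impossible — no certificate.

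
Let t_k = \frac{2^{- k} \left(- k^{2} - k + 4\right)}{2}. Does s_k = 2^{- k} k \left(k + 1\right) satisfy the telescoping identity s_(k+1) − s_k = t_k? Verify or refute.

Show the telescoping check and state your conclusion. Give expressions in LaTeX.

Invalid: residual 2^{- k} \left(k - 1\right) ≠ 0.

s_(k+1) = (k + 1)*(k + 2)/(2*2**k)
s_(k+1) − s_k = (2 - k)*(k + 1)/(2*2**k)
(s_(k+1) − s_k) − t_k = (k - 1)/2**k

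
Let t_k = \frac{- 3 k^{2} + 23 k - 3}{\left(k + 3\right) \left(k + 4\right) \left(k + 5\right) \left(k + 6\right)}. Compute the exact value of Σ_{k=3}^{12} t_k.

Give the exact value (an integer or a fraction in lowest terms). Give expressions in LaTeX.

Step 1: r(k) = -(k + 3)*(23*k - 3*(k + 1)**2 + 20)/((k + 7)*(3*k**2 - 23*k + 3)).
A = k + 3, B = k + 7, C = k**2 - 23*k/3 + 1.
Solve (k + 3)·f(k+1) − (k + 6)·f(k) = k**2 - 23*k/3 + 1.
d = 3 from the (1,1,2) case.
A polynomial solution: f(k) = k*(k**2 - 48*k + 67)/60.
So s_k = (B(k−1)f/C)·t_k = (k*(k + 6)*(k**2 - 48*k + 67)/(20*(3*k**2 - 23*k + 3)))·t_k = k*(-k**2 + 48*k - 67)/(20*(k + 3)*(k + 4)*(k + 5)).
Check: Δs_k = (-3*k**2 + 23*k - 3)/(k**4 + 18*k**3 + 119*k**2 + 342*k + 360). ✓
Σ_(k=3)^(12) t_k = s_(13) − s_(3) = 1261/24480 − (17/560) = 725/34272.

Σ = 725/34272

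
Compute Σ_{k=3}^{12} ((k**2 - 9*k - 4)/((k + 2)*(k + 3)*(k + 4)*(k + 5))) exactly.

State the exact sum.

r(k) = (k + 2)*(9*k - (k + 1)**2 + 13)/((k + 6)*(-k**2 + 9*k + 4)) after simplifying.
A = k + 2, B = k + 6, C = k**2 - 9*k - 4.
Set up (k + 2)·f(k+1) − (k + 5)·f(k) − (k**2 - 9*k - 4) = 0.
Bound: deg f ≤ 3.
Solve for f: f(k) = -k*(k**2 + 21*k + 2)/12 (degree 3 ≤ 3).
So s_k = (B(k−1)f/C)·t_k = (-k*(k + 5)*(k**2 + 21*k + 2)/(12*(k**2 - 9*k - 4)))·t_k = k*(-k**2 - 21*k - 2)/(12*(k + 2)*(k + 3)*(k + 4)).
Δs = (k**2 - 9*k - 4)/(k**4 + 14*k**3 + 71*k**2 + 154*k + 120), as required.
Sum = s_(13) − s_(3); s_(13) = -481/4080, s_(3) = -37/420 ⇒ -851/28560.

Σ = -851/28560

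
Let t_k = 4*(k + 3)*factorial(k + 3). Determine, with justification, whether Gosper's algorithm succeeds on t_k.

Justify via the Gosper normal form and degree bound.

Yes. s_k = 4*factorial(k + 3).

t_(k+1)/t_k = (k + 4)**2/(k + 3).
A = k + 4, B = 1, C = k + 3.
Key eq: (k + 4)·f(k+1) = (1)·f(k) + (k + 3).
d = 0 from the (1,0,1) case.
Solving with deg f ≤ 0: f(k) = 1.
So s_k = (B(k−1)f/C)·t_k = (1/(k + 3))·t_k = 4*factorial(k + 3).
Check: Δs_k = 4*(k + 3)*factorial(k + 3). ✓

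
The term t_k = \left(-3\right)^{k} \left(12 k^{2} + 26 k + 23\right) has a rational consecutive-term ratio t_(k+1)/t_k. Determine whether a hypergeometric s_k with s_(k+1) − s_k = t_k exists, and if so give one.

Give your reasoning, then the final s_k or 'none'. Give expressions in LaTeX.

s_k = \left(-3\right)^{k} \left(- 3 k^{2} - 2 k - 2\right)

r(k) = 3*(-12*k**2 - 50*k - 61)/(12*k**2 + 26*k + 23) after simplifying.
Take A(k)=-3, B(k)=1, C(k)=k**2 + 13*k/6 + 23/12.
Solve (-3)·f(k+1) − (1)·f(k) = k**2 + 13*k/6 + 23/12.
deg f ≤ 2 (via 0,0,2).
Solve for f: f(k) = -(3*k**2 + 2*k + 2)/12 (degree 2 ≤ 2).
Get s_k = R·t_k = (-3)**k*(-3*k**2 - 2*k - 2) with R(k) = B(k−1)f(k)/C(k) = -(3*k**2 + 2*k + 2)/(12*k**2 + 26*k + 23).
Verify: (-3)**k*(12*k**2 + 26*k + 23) matches t_k.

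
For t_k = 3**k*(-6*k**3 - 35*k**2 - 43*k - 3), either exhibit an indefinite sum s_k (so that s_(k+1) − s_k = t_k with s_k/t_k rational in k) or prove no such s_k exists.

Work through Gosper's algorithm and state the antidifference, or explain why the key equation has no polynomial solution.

The ratio is 3*(6*k**3 + 53*k**2 + 131*k + 87)/(6*k**3 + 35*k**2 + 43*k + 3).
A = 3, B = 1, C = k**3 + 35*k**2/6 + 43*k/6 + 1/2.
Key eq: (3)·f(k+1) = (1)·f(k) + (k**3 + 35*k**2/6 + 43*k/6 + 1/2).
Degrees (0,0,3) ⇒ d ≤ 3.
Solving with deg f ≤ 3: f(k) = (k - 1)*(3*k**2 + 7*k + 3)/6.
Get s_k = R·t_k = 3**k*(-3*k**3 - 4*k**2 + 4*k + 3) with R(k) = B(k−1)f(k)/C(k) = (k - 1)*(3*k**2 + 7*k + 3)/(6*k**3 + 35*k**2 + 43*k + 3).
Verify: 3**k*(-6*k**3 - 35*k**2 - 43*k - 3) matches t_k.

s_k = 3**k*(-3*k**3 - 4*k**2 + 4*k + 3)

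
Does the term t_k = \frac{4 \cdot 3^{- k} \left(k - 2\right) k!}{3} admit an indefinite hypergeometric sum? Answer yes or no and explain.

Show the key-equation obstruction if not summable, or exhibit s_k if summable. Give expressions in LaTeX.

Ratio r(k) = (k**2 - 1)/(3*(k - 2)).
Factor: A=k/3 + 1/3; B=1; C=k - 2.
Key eq: (k/3 + 1/3)·f(k+1) = (1)·f(k) + (k - 2).
d = 0 from the (1,0,1) case.
Coefficient equations give f(k) = 3.
Certificate R = B(k−1)f/C = 3/(k - 2) gives s_k = 4*factorial(k)/3**k.
Verify: 4*(k - 2)*factorial(k)/(3*3**k) matches t_k.

Yes. s_k = 4 \cdot 3^{- k} k!.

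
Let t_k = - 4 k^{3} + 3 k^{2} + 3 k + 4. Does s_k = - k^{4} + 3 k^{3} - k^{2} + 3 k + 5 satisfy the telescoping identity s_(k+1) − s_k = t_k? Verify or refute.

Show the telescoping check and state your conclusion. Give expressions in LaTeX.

valid (s_(k+1) − s_k reduces to t_k)

s_(k+1) = -k**4 - k**3 + 2*k**2 + 6*k + 9
s_(k+1) − s_k = -4*k**3 + 3*k**2 + 3*k + 4
(s_(k+1) − s_k) − t_k = 0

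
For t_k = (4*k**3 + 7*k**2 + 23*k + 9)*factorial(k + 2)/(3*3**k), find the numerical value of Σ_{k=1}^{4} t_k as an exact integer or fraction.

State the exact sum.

r(k) = (4*k**4 + 31*k**3 + 106*k**2 + 190*k + 129)/(3*(4*k**3 + 7*k**2 + 23*k + 9)) after simplifying.
A = k/3 + 1, B = 1, C = k**3 + 7*k**2/4 + 23*k/4 + 9/4.
f must satisfy (k/3 + 1)·f(k+1) − (1)·f(k) = k**3 + 7*k**2/4 + 23*k/4 + 9/4.
d = 2 from the (1,0,3) case.
A polynomial solution: f(k) = 3*(4*k**2 - k - 4)/4.
So s_k = (B(k−1)f/C)·t_k = (3*(4*k**2 - k - 4)/(4*k**3 + 7*k**2 + 23*k + 9))·t_k = (4*k**2 - k - 4)*factorial(k + 2)/3**k.
Verify: (4*k**3 + 7*k**2 + 23*k + 9)*factorial(k + 2)/(3*3**k) matches t_k.
Telescoping: Σ = s_(5) − s_(1) = 50960/27 − (-2) = 51014/27.

Σ = 51014/27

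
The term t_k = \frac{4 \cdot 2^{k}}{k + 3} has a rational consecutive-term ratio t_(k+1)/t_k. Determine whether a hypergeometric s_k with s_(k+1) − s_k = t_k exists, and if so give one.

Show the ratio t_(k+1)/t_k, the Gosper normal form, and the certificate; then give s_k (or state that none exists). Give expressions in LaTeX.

not Gosper-summable; s_k does not exist

Ratio r(k) = 2*(k + 3)/(k + 4).
Normal form (A,B,C) = (2*k + 6, k + 4, 1).
Key eq: (2*k + 6)·f(k+1) = (k + 3)·f(k) + (1).
deg f ≤ -1 (via 1,1,0).
deg f ≤ -1 is impossible — no certificate.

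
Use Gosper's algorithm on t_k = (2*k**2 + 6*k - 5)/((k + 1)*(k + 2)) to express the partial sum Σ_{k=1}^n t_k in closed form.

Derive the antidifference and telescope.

S(n) = n*(4*n - 1)/(2*(n + 2))

r(k) = (k + 1)*(6*k + 2*(k + 1)**2 + 1)/((k + 3)*(2*k**2 + 6*k - 5)) after simplifying.
Normal form (A,B,C) = (k + 1, k + 3, k**2 + 3*k - 5/2).
Set up (k + 1)·f(k+1) − (k + 2)·f(k) − (k**2 + 3*k - 5/2) = 0.
Degrees (1,1,2) ⇒ d ≤ 2.
Solving with deg f ≤ 2: f(k) = k*(2*k - 7)/2.
Then R = B(k−1)f/C = k*(k + 2)*(2*k - 7)/(2*k**2 + 6*k - 5), so s_k = R(k)·t_k = k*(2*k - 7)/(k + 1).
Δs = (2*k**2 + 6*k - 5)/(k**2 + 3*k + 2), as required.
s_(n+1) = (2*n**2 - 3*n - 5)/(n + 2) and s_(1) = -5/2, so S(n) = n*(4*n - 1)/(2*(n + 2)).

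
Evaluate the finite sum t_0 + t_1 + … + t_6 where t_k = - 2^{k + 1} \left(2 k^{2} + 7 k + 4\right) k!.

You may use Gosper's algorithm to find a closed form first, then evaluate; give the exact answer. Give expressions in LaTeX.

Ratio r(k) = 2*(2*k**3 + 13*k**2 + 24*k + 13)/(2*k**2 + 7*k + 4).
Gosper form: A/B · C(k+1)/C(k) with A=2*k + 2, B=1, C=k**2 + 7*k/2 + 2.
Key eq: (2*k + 2)·f(k+1) = (1)·f(k) + (k**2 + 7*k/2 + 2).
d = 1 from the (1,0,2) case.
Match coefficients ⇒ f(k) = (k + 2)/2.
Then R = B(k−1)f/C = (k + 2)/(2*k**2 + 7*k + 4), so s_k = R(k)·t_k = -2**(k + 1)*(k + 2)*factorial(k).
s_(k+1) − s_k = -2**(k + 1)*(2*k**2 + 7*k + 4)*factorial(k) = t_k.
Evaluate s at k=7 and k=0: -11612160 and -4; difference -11612156.

Σ = -11612156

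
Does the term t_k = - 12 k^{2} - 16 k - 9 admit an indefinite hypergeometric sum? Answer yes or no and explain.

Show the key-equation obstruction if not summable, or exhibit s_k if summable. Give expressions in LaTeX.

Compute t_(k+1)/t_k: get (12*k**2 + 40*k + 37)/(12*k**2 + 16*k + 9).
So A=1 and B=1, with C=k**2 + 4*k/3 + 3/4.
Need (1)·f(k+1) − (1)·f(k) = k**2 + 4*k/3 + 3/4.
Bound: deg f ≤ 3.
A polynomial solution: f(k) = k*(4*k**2 + 2*k + 3)/12.
Certificate R = B(k−1)f/C = k*(4*k**2 + 2*k + 3)/(12*k**2 + 16*k + 9) gives s_k = k*(-4*k**2 - 2*k - 3).
Check: Δs_k = -12*k**2 - 16*k - 9. ✓

Yes. s_k = k \left(- 4 k^{2} - 2 k - 3\right).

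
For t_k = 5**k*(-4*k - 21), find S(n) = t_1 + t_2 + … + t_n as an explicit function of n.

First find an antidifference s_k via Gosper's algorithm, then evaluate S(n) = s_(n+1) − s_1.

S(n) = -5*5**n*n - 25*5**n + 25

Step 1: r(k) = 5*(4*k + 25)/(4*k + 21).
A = 5, B = 1, C = k + 21/4.
f must satisfy (5)·f(k+1) − (1)·f(k) = k + 21/4.
Degrees (0,0,1) ⇒ d ≤ 1.
Match coefficients ⇒ f(k) = (k + 4)/4.
R(k) = B(k−1)·f(k)/C(k) = (k + 4)/(4*k + 21); s_k = R·t_k = 5**k*(-k - 4).
Δs = 5**k*(-4*k - 21), as required.
Telescope: S(n) = s_(n+1) − s_(1) = 5**(n + 1)*(-n - 5) − (-25) = -5*5**n*n - 25*5**n + 25.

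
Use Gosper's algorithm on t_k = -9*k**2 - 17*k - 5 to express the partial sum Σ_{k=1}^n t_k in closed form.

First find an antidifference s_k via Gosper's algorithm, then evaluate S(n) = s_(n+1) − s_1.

S(n) = n*(-3*n**2 - 13*n - 15)

t_(k+1)/t_k = (9*k**2 + 35*k + 31)/(9*k**2 + 17*k + 5).
Take A(k)=1, B(k)=1, C(k)=k**2 + 17*k/9 + 5/9.
Key eq: (1)·f(k+1) = (1)·f(k) + (k**2 + 17*k/9 + 5/9).
Bound: deg f ≤ 3.
Solving with deg f ≤ 3: f(k) = k*(3*k**2 + 4*k - 2)/9.
R(k) = B(k−1)·f(k)/C(k) = k*(3*k**2 + 4*k - 2)/(9*k**2 + 17*k + 5); s_k = R·t_k = k*(-3*k**2 - 4*k + 2).
Check: Δs_k = -9*k**2 - 17*k - 5. ✓
Σ_(k=1)^n t_k = s_(n+1) − s_(1) = (-3*n**3 - 13*n**2 - 15*n - 5) − (-5), i.e. n*(-3*n**2 - 13*n - 15).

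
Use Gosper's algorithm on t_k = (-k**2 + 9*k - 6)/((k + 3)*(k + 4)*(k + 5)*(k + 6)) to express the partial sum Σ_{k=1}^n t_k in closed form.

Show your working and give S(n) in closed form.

Compute t_(k+1)/t_k: get -(k + 3)*(9*k - (k + 1)**2 + 3)/((k + 7)*(k**2 - 9*k + 6)).
So A=k + 3 and B=k + 7, with C=k**2 - 9*k + 6.
f must satisfy (k + 3)·f(k+1) − (k + 6)·f(k) = k**2 - 9*k + 6.
From deg A=1, deg B=1, deg C=2: d=3.
Match coefficients ⇒ f(k) = k*(k - 11)*(k - 7)/30.
Certificate R = B(k−1)f/C = k*(k - 11)*(k - 7)*(k + 6)/(30*(k**2 - 9*k + 6)) gives s_k = k*(-k**2 + 18*k - 77)/(30*(k + 3)*(k + 4)*(k + 5)).
Verify: (-k**2 + 9*k - 6)/(k**4 + 18*k**3 + 119*k**2 + 342*k + 360) matches t_k.
Σ_(k=1)^n t_k = s_(n+1) − s_(1) = ((-n**3 + 15*n**2 - 44*n - 60)/(30*(n**3 + 15*n**2 + 74*n + 120))) − (-1/60), i.e. n*(-n**2 + 45*n - 14)/(60*(n**3 + 15*n**2 + 74*n + 120)).

S(n) = n*(-n**2 + 45*n - 14)/(60*(n**3 + 15*n**2 + 74*n + 120))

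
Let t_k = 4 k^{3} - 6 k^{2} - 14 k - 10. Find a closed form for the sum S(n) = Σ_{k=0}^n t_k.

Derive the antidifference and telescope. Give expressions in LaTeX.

r(k) = (2*k**3 + 3*k**2 - 7*k - 13)/(2*k**3 - 3*k**2 - 7*k - 5) after simplifying.
A = 1, B = 1, C = k**3 - 3*k**2/2 - 7*k/2 - 5/2.
Set up (1)·f(k+1) − (1)·f(k) − (k**3 - 3*k**2/2 - 7*k/2 - 5/2) = 0.
From deg A=0, deg B=0, deg C=3: d=4.
Solving with deg f ≤ 4: f(k) = k*(k**3 - 4*k**2 - 3*k - 4)/4.
So s_k = (B(k−1)f/C)·t_k = (k*(k**3 - 4*k**2 - 3*k - 4)/(2*(2*k**3 - 3*k**2 - 7*k - 5)))·t_k = k*(k**3 - 4*k**2 - 3*k - 4).
s_(k+1) − s_k = 4*k**3 - 6*k**2 - 14*k - 10 = t_k.
Evaluate: s_(n+1) = n**4 - 9*n**2 - 18*n - 10; subtract s_(0) = 0 ⇒ S(n) = n**4 - 9*n**2 - 18*n - 10.

S(n) = n^{4} - 9 n^{2} - 18 n - 10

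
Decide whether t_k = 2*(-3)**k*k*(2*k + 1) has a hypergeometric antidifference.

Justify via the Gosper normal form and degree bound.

Step 1: r(k) = -3*(k + 1)*(2*k + 3)/(k*(2*k + 1)).
Take A(k)=-3, B(k)=1, C(k)=k**2 + k/2.
f must satisfy (-3)·f(k+1) − (1)·f(k) = k**2 + k/2.
From deg A=0, deg B=0, deg C=2: d=2.
Match coefficients ⇒ f(k) = -k*(k - 1)/4.
Certificate R = B(k−1)f/C = -(k - 1)/(2*(2*k + 1)) gives s_k = (-3)**k*k*(1 - k).
Check: Δs_k = 2*(-3)**k*k*(2*k + 1). ✓

Yes. s_k = (-3)**k*k*(1 - k).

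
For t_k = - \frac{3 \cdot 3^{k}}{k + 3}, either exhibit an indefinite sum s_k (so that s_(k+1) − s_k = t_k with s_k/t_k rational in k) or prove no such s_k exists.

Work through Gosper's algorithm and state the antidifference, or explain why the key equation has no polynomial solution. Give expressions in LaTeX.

none — t_k is not Gosper-summable

r(k) = 3*(k + 3)/(k + 4) after simplifying.
Take A(k)=3*k + 9, B(k)=k + 4, C(k)=1.
f must satisfy (3*k + 9)·f(k+1) − (k + 3)·f(k) = 1.
d = -1 from the (1,1,0) case.
d = -1 < 0 ⇒ no nonzero polynomial f; not summable.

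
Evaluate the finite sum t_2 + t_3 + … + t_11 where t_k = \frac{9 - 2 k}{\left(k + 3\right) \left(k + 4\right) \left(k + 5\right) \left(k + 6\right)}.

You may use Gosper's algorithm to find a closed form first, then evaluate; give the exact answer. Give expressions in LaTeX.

Compute t_(k+1)/t_k: get (k + 3)*(2*k - 7)/((k + 7)*(2*k - 9)).
Factor: A=k + 3; B=k + 7; C=k - 9/2.
Need (k + 3)·f(k+1) − (k + 6)·f(k) = k - 9/2.
d = 3 from the (1,1,1) case.
A polynomial solution: f(k) = -k*(k**2 + 12*k + 77)/60.
So s_k = (B(k−1)f/C)·t_k = (-k*(k + 6)*(k**2 + 12*k + 77)/(30*(2*k - 9)))·t_k = k*(k**2 + 12*k + 77)/(30*(k + 3)*(k + 4)*(k + 5)).
Δs = (9 - 2*k)/(k**4 + 18*k**3 + 119*k**2 + 342*k + 360), as required.
Σ_(k=2)^(11) t_k = s_(12) − s_(2) = 73/2040 − (1/30) = 1/408.

Σ = 1/408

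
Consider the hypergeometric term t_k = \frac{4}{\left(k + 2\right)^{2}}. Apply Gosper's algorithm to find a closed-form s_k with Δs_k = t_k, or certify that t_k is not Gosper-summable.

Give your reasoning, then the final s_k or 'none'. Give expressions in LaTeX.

Ratio r(k) = (k + 2)**2/(k + 3)**2.
A = k**2 + 4*k + 4, B = k**2 + 6*k + 9, C = 1.
Key eq: (k**2 + 4*k + 4)·f(k+1) = (k**2 + 4*k + 4)·f(k) + (1).
Degrees (2,2,0) ⇒ d ≤ 0.
f = c0 ⇒ A·f(k+1) − B(k−1)·f(k) − C = -1. The system {-1 = 0} is inconsistent; no antidifference.

none — t_k is not Gosper-summable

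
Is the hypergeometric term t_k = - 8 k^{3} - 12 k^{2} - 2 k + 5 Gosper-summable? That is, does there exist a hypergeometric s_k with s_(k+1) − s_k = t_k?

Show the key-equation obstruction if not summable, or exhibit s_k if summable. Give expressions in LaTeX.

Yes. s_k = k \left(- 2 k^{3} + 3 k + 4\right).

The ratio is (8*k**3 + 36*k**2 + 50*k + 17)/(8*k**3 + 12*k**2 + 2*k - 5).
A = 1, B = 1, C = k**3 + 3*k**2/2 + k/4 - 5/8.
Key eq: (1)·f(k+1) = (1)·f(k) + (k**3 + 3*k**2/2 + k/4 - 5/8).
From deg A=0, deg B=0, deg C=3: d=4.
Solve for f: f(k) = k*(2*k**3 - 3*k - 4)/8 (degree 4 ≤ 4).
R(k) = B(k−1)·f(k)/C(k) = k*(2*k**3 - 3*k - 4)/((2*k - 1)*(4*k**2 + 8*k + 5)); s_k = R·t_k = k*(-2*k**3 + 3*k + 4).
Check: Δs_k = -8*k**3 - 12*k**2 - 2*k + 5. ✓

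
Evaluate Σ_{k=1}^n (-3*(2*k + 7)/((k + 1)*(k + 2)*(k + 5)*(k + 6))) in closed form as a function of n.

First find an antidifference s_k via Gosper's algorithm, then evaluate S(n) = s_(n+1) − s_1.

S(n) = n*(-n - 8)/(4*(n**2 + 8*n + 12))

Step 1: r(k) = (k + 1)*(k + 5)*(2*k + 9)/((k + 3)*(k + 7)*(2*k + 7)).
A = k + 1, B = k + 7, C = k**3 + 21*k**2/2 + 73*k/2 + 42.
f must satisfy (k + 1)·f(k+1) − (k + 6)·f(k) = k**3 + 21*k**2/2 + 73*k/2 + 42.
Degrees (1,1,3) ⇒ d ≤ 5.
Match coefficients ⇒ f(k) = k*(k + 2)*(k + 3)*(k + 4)*(k + 6)/10.
Then R = B(k−1)f/C = k*(k + 2)*(k + 6)**2/(5*(2*k + 7)), so s_k = R(k)·t_k = 3*k*(-k - 6)/(5*(k**2 + 6*k + 5)).
Check: Δs_k = 3*(-2*k - 7)/(k**4 + 14*k**3 + 65*k**2 + 112*k + 60). ✓
Σ_(k=1)^n t_k = s_(n+1) − s_(1) = (3*(-n**2 - 8*n - 7)/(5*(n**2 + 8*n + 12))) − (-7/20), i.e. n*(-n - 8)/(4*(n**2 + 8*n + 12)).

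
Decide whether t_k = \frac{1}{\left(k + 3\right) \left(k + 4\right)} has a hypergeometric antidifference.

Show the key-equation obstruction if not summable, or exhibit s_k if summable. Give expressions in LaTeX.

Yes. s_k = \frac{k}{3 \left(k + 3\right)}.

t_(k+1)/t_k = (k + 3)/(k + 5).
Normal form (A,B,C) = (k + 3, k + 5, 1).
Key eq: (k + 3)·f(k+1) = (k + 4)·f(k) + (1).
deg f ≤ 1 (via 1,1,0).
Match coefficients ⇒ f(k) = k/3.
Get s_k = R·t_k = k/(3*(k + 3)) with R(k) = B(k−1)f(k)/C(k) = k*(k + 4)/3.
Δs = 1/(k**2 + 7*k + 12), as required.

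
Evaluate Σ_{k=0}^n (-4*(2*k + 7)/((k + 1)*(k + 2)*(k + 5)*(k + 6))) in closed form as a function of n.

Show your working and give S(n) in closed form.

S(n) = 4*(-n**2 - 8*n - 7)/(5*(n**2 + 8*n + 12))

Compute t_(k+1)/t_k: get (k + 1)*(k + 5)*(2*k + 9)/((k + 3)*(k + 7)*(2*k + 7)).
Take A(k)=k + 1, B(k)=k + 7, C(k)=k**3 + 21*k**2/2 + 73*k/2 + 42.
Set up (k + 1)·f(k+1) − (k + 6)·f(k) − (k**3 + 21*k**2/2 + 73*k/2 + 42) = 0.
Degrees (1,1,3) ⇒ d ≤ 5.
Solve for f: f(k) = k*(k + 2)*(k + 3)*(k + 4)*(k + 6)/10 (degree 5 ≤ 5).
R(k) = B(k−1)·f(k)/C(k) = k*(k + 2)*(k + 6)**2/(5*(2*k + 7)); s_k = R·t_k = 4*k*(-k - 6)/(5*(k**2 + 6*k + 5)).
Verify: 4*(-2*k - 7)/(k**4 + 14*k**3 + 65*k**2 + 112*k + 60) matches t_k.
Evaluate: s_(n+1) = 4*(-n**2 - 8*n - 7)/(5*(n**2 + 8*n + 12)); subtract s_(0) = 0 ⇒ S(n) = 4*(-n**2 - 8*n - 7)/(5*(n**2 + 8*n + 12)).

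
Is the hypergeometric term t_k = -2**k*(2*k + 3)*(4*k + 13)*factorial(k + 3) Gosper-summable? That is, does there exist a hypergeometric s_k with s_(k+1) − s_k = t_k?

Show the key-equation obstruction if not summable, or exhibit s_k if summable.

Ratio r(k) = 2*(k + 4)*(2*k + 5)*(4*k + 17)/((2*k + 3)*(4*k + 13)).
Gosper form: A/B · C(k+1)/C(k) with A=2*k + 8, B=1, C=k**2 + 19*k/4 + 39/8.
Set up (2*k + 8)·f(k+1) − (1)·f(k) − (k**2 + 19*k/4 + 39/8) = 0.
Bound: deg f ≤ 1.
Coefficient equations give f(k) = (4*k + 1)/8.
R(k) = B(k−1)·f(k)/C(k) = (4*k + 1)/((2*k + 3)*(4*k + 13)); s_k = R·t_k = -2**k*(4*k + 1)*factorial(k + 3).
s_(k+1) − s_k = -2**k*(2*k + 3)*(4*k + 13)*factorial(k + 3) = t_k.

Yes. s_k = -2**k*(4*k + 1)*factorial(k + 3).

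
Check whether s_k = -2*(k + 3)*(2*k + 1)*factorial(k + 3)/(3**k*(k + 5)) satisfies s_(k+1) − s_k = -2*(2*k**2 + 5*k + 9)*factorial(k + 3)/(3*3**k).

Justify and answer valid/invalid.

Invalid: residual 4*(2*k**3 + 15*k**2 + 28*k + 42)*factorial(k + 3)/(3*3**k*(k + 5)*(k + 6)) ≠ 0.

s_(k+1) = -2*(k + 4)*(2*k + 3)*factorial(k + 4)/(3*3**k*(k + 6))
s_(k+1) − s_k = -2*(2*k**4 + 23*k**3 + 94*k**2 + 193*k + 186)*factorial(k + 3)/(3*3**k*(k + 5)*(k + 6))
(s_(k+1) − s_k) − t_k = 4*(2*k**3 + 15*k**2 + 28*k + 42)*factorial(k + 3)/(3*3**k*(k + 5)*(k + 6))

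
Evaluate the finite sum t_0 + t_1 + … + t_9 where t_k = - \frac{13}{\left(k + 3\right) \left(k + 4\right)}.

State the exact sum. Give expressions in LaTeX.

Σ = -10/3

Compute t_(k+1)/t_k: get (k + 3)/(k + 5).
So A=k + 3 and B=k + 5, with C=1.
Set up (k + 3)·f(k+1) − (k + 4)·f(k) − (1) = 0.
From deg A=1, deg B=1, deg C=0: d=1.
Solve for f: f(k) = k/3 (degree 1 ≤ 1).
Certificate R = B(k−1)f/C = k*(k + 4)/3 gives s_k = -13*k/(3*k + 9).
s_(k+1) − s_k = -13/(k**2 + 7*k + 12) = t_k.
Evaluate s at k=10 and k=0: -10/3 and 0; difference -10/3.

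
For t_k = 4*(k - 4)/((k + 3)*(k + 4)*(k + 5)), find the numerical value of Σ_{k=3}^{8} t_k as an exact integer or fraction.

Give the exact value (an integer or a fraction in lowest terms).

Ratio r(k) = (k - 3)*(k + 3)/((k - 4)*(k + 6)).
A = k + 3, B = k + 6, C = k - 4.
Set up (k + 3)·f(k+1) − (k + 5)·f(k) − (k - 4) = 0.
deg f ≤ 2 (via 1,1,1).
Coefficient equations give f(k) = -k*(k + 31)/24.
Get s_k = R·t_k = k*(-k - 31)/(6*(k + 3)*(k + 4)) with R(k) = B(k−1)f(k)/C(k) = -k*(k + 5)*(k + 31)/(24*(k - 4)).
Verify: 4*(k - 4)/(k**3 + 12*k**2 + 47*k + 60) matches t_k.
Σ_(k=3)^(8) t_k = s_(9) − s_(3) = -5/13 − (-17/42) = 11/546.

Σ = 11/546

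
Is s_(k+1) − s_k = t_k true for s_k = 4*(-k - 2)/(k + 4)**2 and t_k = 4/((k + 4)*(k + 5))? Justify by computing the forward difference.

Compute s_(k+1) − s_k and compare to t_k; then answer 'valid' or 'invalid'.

s_(k+1) = 4*(-k - 3)/(k + 5)**2
s_(k+1) − s_k = 4*(k**2 + 5*k + 2)/(k**4 + 18*k**3 + 121*k**2 + 360*k + 400)
(s_(k+1) − s_k) − t_k = 8*(-2*k - 9)/(k**4 + 18*k**3 + 121*k**2 + 360*k + 400)

Invalid: residual 8*(-2*k - 9)/(k**4 + 18*k**3 + 121*k**2 + 360*k + 400) ≠ 0.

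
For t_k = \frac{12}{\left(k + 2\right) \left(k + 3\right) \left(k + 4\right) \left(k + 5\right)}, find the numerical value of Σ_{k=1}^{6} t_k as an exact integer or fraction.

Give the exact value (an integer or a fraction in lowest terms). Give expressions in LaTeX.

Ratio r(k) = (k + 2)/(k + 6).
So A=k + 2 and B=k + 6, with C=1.
Need (k + 2)·f(k+1) − (k + 5)·f(k) = 1.
Bound: deg f ≤ 3.
Solve for f: f(k) = k*(k**2 + 9*k + 26)/72 (degree 3 ≤ 3).
So s_k = (B(k−1)f/C)·t_k = (k*(k + 5)*(k**2 + 9*k + 26)/72)·t_k = k*(k**2 + 9*k + 26)/(6*(k + 2)*(k + 3)*(k + 4)).
Check: Δs_k = 12/(k**4 + 14*k**3 + 71*k**2 + 154*k + 120). ✓
Telescoping: Σ = s_(7) − s_(1) = 161/990 − (1/10) = 31/495.

Σ = 31/495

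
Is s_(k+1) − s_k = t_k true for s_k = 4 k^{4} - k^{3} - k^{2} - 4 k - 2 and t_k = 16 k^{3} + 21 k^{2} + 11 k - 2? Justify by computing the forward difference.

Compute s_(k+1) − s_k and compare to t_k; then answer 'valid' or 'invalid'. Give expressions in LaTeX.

Valid: the claim telescopes to t_k.

s_(k+1) = 4*k**4 + 15*k**3 + 20*k**2 + 7*k - 4
s_(k+1) − s_k = 16*k**3 + 21*k**2 + 11*k - 2
(s_(k+1) − s_k) − t_k = 0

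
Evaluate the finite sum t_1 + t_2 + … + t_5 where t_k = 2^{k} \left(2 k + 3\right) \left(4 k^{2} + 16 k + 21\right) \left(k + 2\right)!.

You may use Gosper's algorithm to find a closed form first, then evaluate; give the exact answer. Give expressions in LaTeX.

Ratio r(k) = 2*(8*k**4 + 92*k**3 + 406*k**2 + 811*k + 615)/(8*k**3 + 44*k**2 + 90*k + 63).
Take A(k)=2*k + 6, B(k)=1, C(k)=k**3 + 11*k**2/2 + 45*k/4 + 63/8.
Need (2*k + 6)·f(k+1) − (1)·f(k) = k**3 + 11*k**2/2 + 45*k/4 + 63/8.
deg f ≤ 2 (via 1,0,3).
Solving with deg f ≤ 2: f(k) = (4*k**2 + 4*k + 3)/8.
So s_k = (B(k−1)f/C)·t_k = ((4*k**2 + 4*k + 3)/((2*k + 3)*(4*k**2 + 16*k + 21)))·t_k = 2**k*(4*k**2 + 4*k + 3)*factorial(k + 2).
Verify: 2**k*(2*k + 3)*(4*k**2 + 16*k + 21)*factorial(k + 2) matches t_k.
Σ_(k=1)^(5) t_k = s_(6) − s_(1) = 441262080 − (132) = 441261948.

Σ = 441261948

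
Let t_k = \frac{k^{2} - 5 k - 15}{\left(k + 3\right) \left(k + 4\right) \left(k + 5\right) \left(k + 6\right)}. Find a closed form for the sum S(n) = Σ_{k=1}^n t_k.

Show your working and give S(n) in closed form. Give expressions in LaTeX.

t_(k+1)/t_k = (k**3 - 28*k - 57)/(k**3 + 2*k**2 - 50*k - 105).
So A=k + 3 and B=k + 7, with C=k**2 - 5*k - 15.
Set up (k + 3)·f(k+1) − (k + 6)·f(k) − (k**2 - 5*k - 15) = 0.
From deg A=1, deg B=1, deg C=2: d=3.
A polynomial solution: f(k) = -k*(k**2 + 32*k + 67)/20.
Certificate R = B(k−1)f/C = -k*(k + 6)*(k**2 + 32*k + 67)/(20*(k**2 - 5*k - 15)) gives s_k = k*(-k**2 - 32*k - 67)/(20*(k + 3)*(k + 4)*(k + 5)).
Verify: (k**2 - 5*k - 15)/(k**4 + 18*k**3 + 119*k**2 + 342*k + 360) matches t_k.
Evaluate: s_(n+1) = (-n**3 - 35*n**2 - 134*n - 100)/(20*(n**3 + 15*n**2 + 74*n + 120)); subtract s_(1) = -1/24 ⇒ S(n) = n*(-n**2 - 135*n - 434)/(120*(n**3 + 15*n**2 + 74*n + 120)).

S(n) = \frac{n \left(- n^{2} - 135 n - 434\right)}{120 \left(n^{3} + 15 n^{2} + 74 n + 120\right)}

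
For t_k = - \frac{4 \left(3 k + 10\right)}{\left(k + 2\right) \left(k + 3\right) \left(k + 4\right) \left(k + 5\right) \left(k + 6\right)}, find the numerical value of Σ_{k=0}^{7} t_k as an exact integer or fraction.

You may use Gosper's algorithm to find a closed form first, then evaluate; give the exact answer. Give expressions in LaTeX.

Compute t_(k+1)/t_k: get (k + 2)*(3*k + 13)/((k + 7)*(3*k + 10)).
A = k + 2, B = k + 7, C = k + 10/3.
f must satisfy (k + 2)·f(k+1) − (k + 6)·f(k) = k + 10/3.
From deg A=1, deg B=1, deg C=1: d=4.
Solving with deg f ≤ 4: f(k) = k*(k + 3)*(k**2 + 11*k + 38)/120.
So s_k = (B(k−1)f/C)·t_k = (k*(k + 3)*(k + 6)*(k**2 + 11*k + 38)/(40*(3*k + 10)))·t_k = k*(-k**2 - 11*k - 38)/(10*(k**3 + 11*k**2 + 38*k + 40)).
s_(k+1) − s_k = 4*(-3*k - 10)/(k**5 + 20*k**4 + 155*k**3 + 580*k**2 + 1044*k + 720) = t_k.
Telescoping: Σ = s_(8) − s_(0) = -19/195 − (0) = -19/195.

Σ = -19/195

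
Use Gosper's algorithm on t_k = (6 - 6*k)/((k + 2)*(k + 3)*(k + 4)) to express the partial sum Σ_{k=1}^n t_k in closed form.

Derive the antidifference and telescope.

S(n) = 3*n*(1 - n)/(4*(n**2 + 7*n + 12))

Ratio r(k) = k*(k + 2)/((k - 1)*(k + 5)).
Take A(k)=k + 2, B(k)=k + 5, C(k)=k - 1.
Solve (k + 2)·f(k+1) − (k + 4)·f(k) = k - 1.
deg f ≤ 2 (via 1,1,1).
Solving with deg f ≤ 2: f(k) = k*(k - 7)/12.
Then R = B(k−1)f/C = k*(k - 7)*(k + 4)/(12*(k - 1)), so s_k = R(k)·t_k = -k*(k - 7)/(2*(k + 2)*(k + 3)).
Δs = 6*(1 - k)/(k**3 + 9*k**2 + 26*k + 24), as required.
Evaluate: s_(n+1) = (-n**2 + 5*n + 6)/(2*(n**2 + 7*n + 12)); subtract s_(1) = 1/4 ⇒ S(n) = 3*n*(1 - n)/(4*(n**2 + 7*n + 12)).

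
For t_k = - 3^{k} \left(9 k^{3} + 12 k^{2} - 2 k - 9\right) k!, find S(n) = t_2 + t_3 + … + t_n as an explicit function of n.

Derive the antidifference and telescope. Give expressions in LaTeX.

S(n) = - 9 \cdot 3^{n} n^{3} n! - 15 \cdot 3^{n} n^{2} n! + 6 \cdot 3^{n} n n! + 12 \cdot 3^{n} n! + 18

Ratio r(k) = 3*(9*k**4 + 48*k**3 + 88*k**2 + 59*k + 10)/(9*k**3 + 12*k**2 - 2*k - 9).
A = 3*k + 3, B = 1, C = k**3 + 4*k**2/3 - 2*k/9 - 1.
Key eq: (3*k + 3)·f(k+1) = (1)·f(k) + (k**3 + 4*k**2/3 - 2*k/9 - 1).
Bound: deg f ≤ 2.
Solving with deg f ≤ 2: f(k) = (3*k**2 - 4*k - 3)/9.
Then R = B(k−1)f/C = (3*k**2 - 4*k - 3)/(9*k**3 + 12*k**2 - 2*k - 9), so s_k = R(k)·t_k = 3**k*(-3*k**2 + 4*k + 3)*factorial(k).
Δs = -3**k*(9*k**3 + 12*k**2 - 2*k - 9)*factorial(k), as required.
Σ_(k=2)^n t_k = s_(n+1) − s_(2) = (-3**(n + 1)*(3*n**2 + 2*n - 4)*factorial(n + 1)) − (-18), i.e. -9*3**n*n**3*factorial(n) - 15*3**n*n**2*factorial(n) + 6*3**n*n*factorial(n) + 12*3**n*factorial(n) + 18.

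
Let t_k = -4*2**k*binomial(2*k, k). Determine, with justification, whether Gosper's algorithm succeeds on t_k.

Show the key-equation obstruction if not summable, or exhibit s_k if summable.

r(k) = 4*(2*k + 1)/(k + 1) after simplifying.
Gosper form: A/B · C(k+1)/C(k) with A=8*k + 4, B=k + 1, C=1.
Key eq: (8*k + 4)·f(k+1) = (k)·f(k) + (1).
deg f ≤ -1 (via 1,1,0).
deg f ≤ -1 is impossible — no certificate.

No — t_k has no hypergeometric antidifference.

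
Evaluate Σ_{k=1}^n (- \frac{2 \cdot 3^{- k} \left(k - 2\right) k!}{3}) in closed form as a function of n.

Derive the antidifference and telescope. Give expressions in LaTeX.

Ratio r(k) = (k**2 - 1)/(3*(k - 2)).
Factor: A=k/3 + 1/3; B=1; C=k - 2.
Set up (k/3 + 1/3)·f(k+1) − (1)·f(k) − (k - 2) = 0.
Bound: deg f ≤ 0.
A polynomial solution: f(k) = 3.
Then R = B(k−1)f/C = 3/(k - 2), so s_k = R(k)·t_k = -2*factorial(k)/3**k.
Δs = -2*(k - 2)*factorial(k)/(3*3**k), as required.
s_(n+1) = -2*3**(-n - 1)*factorial(n + 1) and s_(1) = -2/3, so S(n) = 3**(-n - 1)*(2*3**n - 2*n*factorial(n) - 2*factorial(n)).

S(n) = 3^{- n - 1} \left(2 \cdot 3^{n} - 2 n n! - 2 n!\right)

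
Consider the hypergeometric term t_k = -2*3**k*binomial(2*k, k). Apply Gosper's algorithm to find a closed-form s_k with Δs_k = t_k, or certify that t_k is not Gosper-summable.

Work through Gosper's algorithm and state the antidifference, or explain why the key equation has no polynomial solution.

not Gosper-summable; s_k does not exist

Ratio r(k) = 6*(2*k + 1)/(k + 1).
Factor: A=12*k + 6; B=k + 1; C=1.
Solve (12*k + 6)·f(k+1) − (k)·f(k) = 1.
d = -1 from the (1,1,0) case.
Bound -1 < 0, so the key equation has no polynomial solution.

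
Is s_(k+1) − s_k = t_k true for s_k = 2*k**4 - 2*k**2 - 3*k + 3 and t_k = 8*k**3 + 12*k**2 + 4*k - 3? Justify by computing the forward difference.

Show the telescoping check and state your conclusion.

s_(k+1) = -3*k + 2*(k + 1)**4 - 2*(k + 1)**2
s_(k+1) − s_k = 8*k**3 + 12*k**2 + 4*k - 3
(s_(k+1) − s_k) − t_k = 0

valid; difference matches t_k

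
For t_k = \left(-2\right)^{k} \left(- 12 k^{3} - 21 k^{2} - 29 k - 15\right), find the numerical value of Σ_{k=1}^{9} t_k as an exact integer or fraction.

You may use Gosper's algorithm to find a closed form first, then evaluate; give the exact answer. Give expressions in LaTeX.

Step 1: r(k) = 2*(-12*k**3 - 57*k**2 - 107*k - 77)/(12*k**3 + 21*k**2 + 29*k + 15).
A = -2, B = 1, C = k**3 + 7*k**2/4 + 29*k/12 + 5/4.
Set up (-2)·f(k+1) − (1)·f(k) − (k**3 + 7*k**2/4 + 29*k/12 + 5/4) = 0.
d = 3 from the (0,0,3) case.
Solve for f: f(k) = -(4*k**3 - k**2 + 3*k + 1)/12 (degree 3 ≤ 3).
Then R = B(k−1)f/C = -(4*k**3 - k**2 + 3*k + 1)/((4*k + 3)*(3*k**2 + 3*k + 5)), so s_k = R(k)·t_k = (-2)**k*(4*k**3 - k**2 + 3*k + 1).
Δs = (-2)**k*(-12*k**3 - 21*k**2 - 29*k - 15), as required.
Σ_(k=1)^(9) t_k = s_(10) − s_(1) = 4025344 − (-14) = 4025358.

Σ = 4025358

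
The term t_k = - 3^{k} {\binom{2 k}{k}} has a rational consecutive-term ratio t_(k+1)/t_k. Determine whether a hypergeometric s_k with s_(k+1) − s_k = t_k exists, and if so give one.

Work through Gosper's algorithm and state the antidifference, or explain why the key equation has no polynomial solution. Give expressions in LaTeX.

t_(k+1)/t_k = 6*(2*k + 1)/(k + 1).
Normal form (A,B,C) = (12*k + 6, k + 1, 1).
Set up (12*k + 6)·f(k+1) − (k)·f(k) − (1) = 0.
d = -1 from the (1,1,0) case.
Negative degree bound (-1): no f exists, t_k not Gosper-summable.

none — t_k is not Gosper-summable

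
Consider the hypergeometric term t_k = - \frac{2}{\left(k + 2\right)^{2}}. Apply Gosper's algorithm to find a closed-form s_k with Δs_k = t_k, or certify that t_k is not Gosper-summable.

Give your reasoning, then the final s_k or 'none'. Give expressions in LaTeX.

r(k) = (k + 2)**2/(k + 3)**2 after simplifying.
So A=k**2 + 4*k + 4 and B=k**2 + 6*k + 9, with C=1.
Set up (k**2 + 4*k + 4)·f(k+1) − (k**2 + 4*k + 4)·f(k) − (1) = 0.
Bound: deg f ≤ 0.
f = c0 ⇒ A·f(k+1) − B(k−1)·f(k) − C = -1. The system {-1 = 0} is inconsistent; no antidifference.

not Gosper-summable; s_k does not exist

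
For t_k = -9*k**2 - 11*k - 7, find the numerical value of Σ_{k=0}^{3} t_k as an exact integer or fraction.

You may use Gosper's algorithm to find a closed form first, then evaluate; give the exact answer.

r(k) = (9*k**2 + 29*k + 27)/(9*k**2 + 11*k + 7) after simplifying.
A = 1, B = 1, C = k**2 + 11*k/9 + 7/9.
Key eq: (1)·f(k+1) = (1)·f(k) + (k**2 + 11*k/9 + 7/9).
From deg A=0, deg B=0, deg C=2: d=3.
Solving with deg f ≤ 3: f(k) = k*(3*k**2 + k + 3)/9.
Get s_k = R·t_k = k*(-3*k**2 - k - 3) with R(k) = B(k−1)f(k)/C(k) = k*(3*k**2 + k + 3)/(9*k**2 + 11*k + 7).
s_(k+1) − s_k = -9*k**2 - 11*k - 7 = t_k.
Sum = s_(4) − s_(0); s_(4) = -220, s_(0) = 0 ⇒ -220.

Σ = -220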